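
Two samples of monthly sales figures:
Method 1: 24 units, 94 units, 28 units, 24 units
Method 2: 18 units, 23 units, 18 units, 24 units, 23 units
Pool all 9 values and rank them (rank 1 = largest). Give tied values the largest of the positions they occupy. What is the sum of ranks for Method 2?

37

Sorted (descending): 94, 28, 24, 24, 24, 23, 23, 18, 18
The 3 values of 24 occupy positions 3–5 → each gets rank 5.
The 2 values of 23 occupy positions 6–7 → each gets rank 7.
The 2 values of 18 occupy positions 8–9 → each gets rank 9.
Method 2 values → pooled ranks: 18→9, 23→7, 18→9, 24→5, 23→7
Rank sum = 9 + 7 + 9 + 5 + 7 = 37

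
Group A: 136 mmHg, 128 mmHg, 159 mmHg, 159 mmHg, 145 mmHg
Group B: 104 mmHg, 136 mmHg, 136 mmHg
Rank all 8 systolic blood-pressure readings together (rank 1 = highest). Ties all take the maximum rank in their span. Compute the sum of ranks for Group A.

Sorted (descending): 159, 159, 145, 136, 136, 136, 128, 104
The 2 values of 159 occupy positions 1–2 → each gets rank 2.
The 3 values of 136 occupy positions 4–6 → each gets rank 6.
Group A values → pooled ranks: 136→6, 128→7, 159→2, 159→2, 145→3
Rank sum = 6 + 7 + 2 + 2 + 3 = 20

20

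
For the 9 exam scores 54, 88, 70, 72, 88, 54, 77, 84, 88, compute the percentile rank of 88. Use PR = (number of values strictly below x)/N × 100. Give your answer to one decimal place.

66.7

N = 9.
Strictly below 88: 6. Equal to 88: 3.
PR = 6/9 × 100 = 66.7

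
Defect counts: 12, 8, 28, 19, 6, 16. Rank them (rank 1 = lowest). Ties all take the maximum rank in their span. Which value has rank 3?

Sorted (ascending): 6, 8, 12, 16, 19, 28
No ties — each value takes its position as its rank.
Rank 3 → value 12.

12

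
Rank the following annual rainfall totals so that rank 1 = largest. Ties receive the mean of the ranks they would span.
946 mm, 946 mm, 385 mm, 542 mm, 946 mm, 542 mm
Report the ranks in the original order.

Sorted (descending): 946, 946, 946, 542, 542, 385
The 3 values of 946 occupy positions 1–3 → average rank 2.
The 2 values of 542 occupy positions 4–5 → average rank (4+5)/2 = 4.5.

2, 2, 6, 4.5, 2, 4.5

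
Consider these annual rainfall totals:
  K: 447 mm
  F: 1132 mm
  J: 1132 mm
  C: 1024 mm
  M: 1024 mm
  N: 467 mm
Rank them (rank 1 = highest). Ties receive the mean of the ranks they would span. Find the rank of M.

Sorted (descending): 1132, 1132, 1024, 1024, 467, 447
The 2 values of 1132 occupy positions 1–2 → average rank (1+2)/2 = 1.5.
The 2 values of 1024 occupy positions 3–4 → average rank (3+4)/2 = 3.5.
M has value 1024 mm → rank 3.5.

3.5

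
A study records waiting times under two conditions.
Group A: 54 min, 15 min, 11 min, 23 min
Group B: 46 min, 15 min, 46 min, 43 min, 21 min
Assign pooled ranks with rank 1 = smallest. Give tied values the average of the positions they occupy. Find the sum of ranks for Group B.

27.5

Sorted (ascending): 11, 15, 15, 21, 23, 43, 46, 46, 54
The 2 values of 15 occupy positions 2–3 → average rank (2+3)/2 = 2.5.
The 2 values of 46 occupy positions 7–8 → average rank (7+8)/2 = 7.5.
Group B values → pooled ranks: 46→7.5, 15→2.5, 46→7.5, 43→6, 21→4
Rank sum = 7.5 + 2.5 + 7.5 + 6 + 4 = 27.5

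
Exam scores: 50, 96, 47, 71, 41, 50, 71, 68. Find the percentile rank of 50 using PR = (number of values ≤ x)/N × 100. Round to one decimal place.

50.0

N = 8.
Strictly below 50: 2. Equal to 50: 2.
PR = 4/8 × 100 = 50.0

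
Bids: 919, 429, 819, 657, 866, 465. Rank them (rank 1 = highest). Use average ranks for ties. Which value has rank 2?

Sorted (descending): 919, 866, 819, 657, 465, 429
No ties — each value takes its position as its rank.
Rank 2 → value 866.

866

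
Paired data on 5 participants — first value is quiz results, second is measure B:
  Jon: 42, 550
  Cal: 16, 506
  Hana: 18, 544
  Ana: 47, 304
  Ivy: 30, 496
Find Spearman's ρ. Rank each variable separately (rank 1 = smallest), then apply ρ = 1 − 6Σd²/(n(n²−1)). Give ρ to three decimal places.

-0.300

Ranks of variable 1: 4, 1, 2, 5, 3
Ranks of variable 2: 5, 3, 4, 1, 2
d = r₁ − r₂: -1, -2, -2, 4, 1
d²: 1, 4, 4, 16, 1; Σd² = 26
ρ = 1 − 6·26/(5·24) = 1 − 156/120 = -0.300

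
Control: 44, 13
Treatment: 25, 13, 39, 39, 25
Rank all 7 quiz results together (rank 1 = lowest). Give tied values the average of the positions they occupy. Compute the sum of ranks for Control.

Sorted (ascending): 13, 13, 25, 25, 39, 39, 44
The 2 values of 13 occupy positions 1–2 → average rank (1+2)/2 = 1.5.
The 2 values of 25 occupy positions 3–4 → average rank (3+4)/2 = 3.5.
The 2 values of 39 occupy positions 5–6 → average rank (5+6)/2 = 5.5.
Control values → pooled ranks: 44→7, 13→1.5
Rank sum = 7 + 1.5 = 8.5

8.5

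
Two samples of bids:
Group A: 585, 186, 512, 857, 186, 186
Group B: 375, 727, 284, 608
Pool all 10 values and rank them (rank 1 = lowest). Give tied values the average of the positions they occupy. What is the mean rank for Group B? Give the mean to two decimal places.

Sorted (ascending): 186, 186, 186, 284, 375, 512, 585, 608, 727, 857
The 3 values of 186 occupy positions 1–3 → average rank 2.
Group B values → pooled ranks: 375→5, 727→9, 284→4, 608→8
Mean rank = (5 + 9 + 4 + 8) / 4 = 6.50

6.50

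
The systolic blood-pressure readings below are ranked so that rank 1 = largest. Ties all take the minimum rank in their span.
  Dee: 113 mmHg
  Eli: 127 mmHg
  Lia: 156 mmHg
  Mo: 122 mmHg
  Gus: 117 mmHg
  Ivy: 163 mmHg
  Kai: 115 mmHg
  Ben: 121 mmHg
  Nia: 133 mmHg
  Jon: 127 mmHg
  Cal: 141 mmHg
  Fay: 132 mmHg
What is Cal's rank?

Sorted (descending): 163, 156, 141, 133, 132, 127, 127, 122, 121, 117, 115, 113
The 2 values of 127 occupy positions 6–7 → each gets rank 6.
Cal has value 141 mmHg → rank 3.

3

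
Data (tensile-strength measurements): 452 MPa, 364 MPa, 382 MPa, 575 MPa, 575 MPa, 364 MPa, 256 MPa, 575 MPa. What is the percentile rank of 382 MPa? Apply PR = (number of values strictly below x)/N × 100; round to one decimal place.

37.5

N = 8.
Strictly below 382: 3. Equal to 382: 1.
PR = 3/8 × 100 = 37.5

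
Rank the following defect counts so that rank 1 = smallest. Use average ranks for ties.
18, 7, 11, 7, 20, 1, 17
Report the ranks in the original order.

6, 2.5, 4, 2.5, 7, 1, 5

Sorted (ascending): 1, 7, 7, 11, 17, 18, 20
The 2 values of 7 occupy positions 2–3 → average rank (2+3)/2 = 2.5.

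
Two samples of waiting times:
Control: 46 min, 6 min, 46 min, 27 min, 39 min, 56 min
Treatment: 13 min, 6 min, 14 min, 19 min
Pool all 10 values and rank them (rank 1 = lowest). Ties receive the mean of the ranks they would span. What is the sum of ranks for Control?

Sorted (ascending): 6, 6, 13, 14, 19, 27, 39, 46, 46, 56
The 2 values of 6 occupy positions 1–2 → average rank (1+2)/2 = 1.5.
The 2 values of 46 occupy positions 8–9 → average rank (8+9)/2 = 8.5.
Control values → pooled ranks: 46→8.5, 6→1.5, 46→8.5, 27→6, 39→7, 56→10
Rank sum = 8.5 + 1.5 + 8.5 + 6 + 7 + 10 = 41.5

41.5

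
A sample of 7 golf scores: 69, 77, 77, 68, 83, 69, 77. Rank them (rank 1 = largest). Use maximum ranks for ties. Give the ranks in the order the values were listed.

Sorted (descending): 83, 77, 77, 77, 69, 69, 68
The 3 values of 77 occupy positions 2–4 → each gets rank 4.
The 2 values of 69 occupy positions 5–6 → each gets rank 6.

6, 4, 4, 7, 1, 6, 4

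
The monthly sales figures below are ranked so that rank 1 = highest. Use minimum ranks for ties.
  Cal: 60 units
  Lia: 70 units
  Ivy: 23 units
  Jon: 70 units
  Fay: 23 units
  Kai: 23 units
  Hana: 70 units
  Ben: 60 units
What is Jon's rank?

1

Sorted (descending): 70, 70, 70, 60, 60, 23, 23, 23
The 3 values of 70 occupy positions 1–3 → each gets rank 1.
The 2 values of 60 occupy positions 4–5 → each gets rank 4.
The 3 values of 23 occupy positions 6–8 → each gets rank 6.
Jon has value 70 units → rank 1.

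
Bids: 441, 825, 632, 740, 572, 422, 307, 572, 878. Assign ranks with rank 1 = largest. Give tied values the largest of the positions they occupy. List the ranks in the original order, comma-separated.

7, 2, 4, 3, 6, 8, 9, 6, 1

Sorted (descending): 878, 825, 740, 632, 572, 572, 441, 422, 307
The 2 values of 572 occupy positions 5–6 → each gets rank 6.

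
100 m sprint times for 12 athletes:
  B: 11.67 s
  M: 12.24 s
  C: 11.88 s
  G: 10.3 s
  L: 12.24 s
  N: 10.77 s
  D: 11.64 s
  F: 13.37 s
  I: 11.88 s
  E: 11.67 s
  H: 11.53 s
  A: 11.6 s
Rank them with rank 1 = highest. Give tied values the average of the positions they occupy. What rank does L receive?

2.5

Sorted (descending): 13.37, 12.24, 12.24, 11.88, 11.88, 11.67, 11.67, 11.64, 11.6, 11.53, 10.77, 10.3
The 2 values of 12.24 occupy positions 2–3 → average rank (2+3)/2 = 2.5.
The 2 values of 11.88 occupy positions 4–5 → average rank (4+5)/2 = 4.5.
The 2 values of 11.67 occupy positions 6–7 → average rank (6+7)/2 = 6.5.
L has value 12.24 s → rank 2.5.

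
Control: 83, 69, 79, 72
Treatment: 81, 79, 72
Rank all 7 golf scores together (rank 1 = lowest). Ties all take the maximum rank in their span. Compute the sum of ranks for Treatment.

14

Sorted (ascending): 69, 72, 72, 79, 79, 81, 83
The 2 values of 72 occupy positions 2–3 → each gets rank 3.
The 2 values of 79 occupy positions 4–5 → each gets rank 5.
Treatment values → pooled ranks: 81→6, 79→5, 72→3
Rank sum = 6 + 5 + 3 = 14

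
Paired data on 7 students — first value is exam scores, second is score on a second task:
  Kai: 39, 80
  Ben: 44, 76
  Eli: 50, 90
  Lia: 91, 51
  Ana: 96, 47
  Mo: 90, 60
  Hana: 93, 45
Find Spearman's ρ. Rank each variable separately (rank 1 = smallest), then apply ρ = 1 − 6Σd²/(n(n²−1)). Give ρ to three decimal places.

Ranks of variable 1: 1, 2, 3, 5, 7, 4, 6
Ranks of variable 2: 6, 5, 7, 3, 2, 4, 1
d = r₁ − r₂: -5, -3, -4, 2, 5, 0, 5
d²: 25, 9, 16, 4, 25, 0, 25; Σd² = 104
ρ = 1 − 6·104/(7·48) = 1 − 624/336 = -0.857

-0.857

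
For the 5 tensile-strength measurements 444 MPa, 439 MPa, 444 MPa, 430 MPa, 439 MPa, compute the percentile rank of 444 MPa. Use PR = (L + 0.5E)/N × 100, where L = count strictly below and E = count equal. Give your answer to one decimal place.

80.0

N = 5.
Strictly below 444: 3. Equal to 444: 2.
PR = (3 + 0.5·2)/5 × 100 = 80.0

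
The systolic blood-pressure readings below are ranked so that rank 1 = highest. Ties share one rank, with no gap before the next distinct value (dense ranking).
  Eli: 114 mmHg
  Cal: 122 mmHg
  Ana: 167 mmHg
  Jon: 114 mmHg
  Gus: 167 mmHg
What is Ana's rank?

Sorted (descending): 167, 167, 122, 114, 114
The 2 values of 167 share dense rank 1.
The 2 values of 114 share dense rank 3.
Remaining distinct values take the next consecutive integers.
Ana has value 167 mmHg → rank 1.

1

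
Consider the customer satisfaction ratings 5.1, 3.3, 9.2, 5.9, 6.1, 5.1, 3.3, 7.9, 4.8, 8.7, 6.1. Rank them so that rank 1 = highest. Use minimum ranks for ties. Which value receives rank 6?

Sorted (descending): 9.2, 8.7, 7.9, 6.1, 6.1, 5.9, 5.1, 5.1, 4.8, 3.3, 3.3
The 2 values of 6.1 occupy positions 4–5 → each gets rank 4.
The 2 values of 5.1 occupy positions 7–8 → each gets rank 7.
The 2 values of 3.3 occupy positions 10–11 → each gets rank 10.
Rank 6 → value 5.9.

5.9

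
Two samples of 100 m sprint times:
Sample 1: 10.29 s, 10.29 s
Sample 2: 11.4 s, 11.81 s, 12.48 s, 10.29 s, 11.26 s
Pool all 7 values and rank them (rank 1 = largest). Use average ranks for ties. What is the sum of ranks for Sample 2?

16

Sorted (descending): 12.48, 11.81, 11.4, 11.26, 10.29, 10.29, 10.29
The 3 values of 10.29 occupy positions 5–7 → average rank 6.
Sample 2 values → pooled ranks: 11.4→3, 11.81→2, 12.48→1, 10.29→6, 11.26→4
Rank sum = 3 + 2 + 1 + 6 + 4 = 16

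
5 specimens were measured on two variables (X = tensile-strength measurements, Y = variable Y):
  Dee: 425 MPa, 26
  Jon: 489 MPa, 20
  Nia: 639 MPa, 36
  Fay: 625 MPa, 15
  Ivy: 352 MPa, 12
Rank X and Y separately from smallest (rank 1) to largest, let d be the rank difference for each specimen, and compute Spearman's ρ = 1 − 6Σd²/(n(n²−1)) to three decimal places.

0.600

Ranks of variable 1: 2, 3, 5, 4, 1
Ranks of variable 2: 4, 3, 5, 2, 1
d = r₁ − r₂: -2, 0, 0, 2, 0
d²: 4, 0, 0, 4, 0; Σd² = 8
ρ = 1 − 6·8/(5·24) = 1 − 48/120 = 0.600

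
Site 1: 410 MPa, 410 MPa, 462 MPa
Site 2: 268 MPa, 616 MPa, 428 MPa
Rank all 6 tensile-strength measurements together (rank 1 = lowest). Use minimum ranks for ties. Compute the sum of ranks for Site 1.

9

Sorted (ascending): 268, 410, 410, 428, 462, 616
The 2 values of 410 occupy positions 2–3 → each gets rank 2.
Site 1 values → pooled ranks: 410→2, 410→2, 462→5
Rank sum = 2 + 2 + 5 = 9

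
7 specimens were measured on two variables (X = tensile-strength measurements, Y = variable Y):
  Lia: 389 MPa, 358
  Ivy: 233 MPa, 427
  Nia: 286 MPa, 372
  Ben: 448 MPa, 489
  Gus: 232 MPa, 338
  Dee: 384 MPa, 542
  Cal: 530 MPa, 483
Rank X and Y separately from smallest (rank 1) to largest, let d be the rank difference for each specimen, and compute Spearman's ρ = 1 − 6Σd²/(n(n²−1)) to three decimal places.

0.536

Ranks of variable 1: 5, 2, 3, 6, 1, 4, 7
Ranks of variable 2: 2, 4, 3, 6, 1, 7, 5
d = r₁ − r₂: 3, -2, 0, 0, 0, -3, 2
d²: 9, 4, 0, 0, 0, 9, 4; Σd² = 26
ρ = 1 − 6·26/(7·48) = 1 − 156/336 = 0.536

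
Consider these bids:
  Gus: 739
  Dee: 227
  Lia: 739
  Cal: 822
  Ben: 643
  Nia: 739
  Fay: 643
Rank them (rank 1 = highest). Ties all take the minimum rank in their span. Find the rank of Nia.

Sorted (descending): 822, 739, 739, 739, 643, 643, 227
The 3 values of 739 occupy positions 2–4 → each gets rank 2.
The 2 values of 643 occupy positions 5–6 → each gets rank 5.
Nia has value 739 → rank 2.

2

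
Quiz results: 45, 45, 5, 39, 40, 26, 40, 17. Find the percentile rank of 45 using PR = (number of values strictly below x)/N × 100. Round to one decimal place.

N = 8.
Strictly below 45: 6. Equal to 45: 2.
PR = 6/8 × 100 = 75.0

75.0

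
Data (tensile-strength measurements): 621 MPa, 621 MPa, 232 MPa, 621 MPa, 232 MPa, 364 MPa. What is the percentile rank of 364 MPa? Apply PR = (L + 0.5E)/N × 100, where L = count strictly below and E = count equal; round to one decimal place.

N = 6.
Strictly below 364: 2. Equal to 364: 1.
PR = (2 + 0.5·1)/6 × 100 = 41.7

41.7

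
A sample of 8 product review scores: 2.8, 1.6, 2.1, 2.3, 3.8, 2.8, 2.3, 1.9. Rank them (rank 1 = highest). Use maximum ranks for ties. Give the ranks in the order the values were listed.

3, 8, 6, 5, 1, 3, 5, 7

Sorted (descending): 3.8, 2.8, 2.8, 2.3, 2.3, 2.1, 1.9, 1.6
The 2 values of 2.8 occupy positions 2–3 → each gets rank 3.
The 2 values of 2.3 occupy positions 4–5 → each gets rank 5.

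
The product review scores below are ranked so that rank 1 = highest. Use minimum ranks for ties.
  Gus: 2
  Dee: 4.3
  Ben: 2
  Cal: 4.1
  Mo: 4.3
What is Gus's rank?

4

Sorted (descending): 4.3, 4.3, 4.1, 2, 2
The 2 values of 4.3 occupy positions 1–2 → each gets rank 1.
The 2 values of 2 occupy positions 4–5 → each gets rank 4.
Gus has value 2 → rank 4.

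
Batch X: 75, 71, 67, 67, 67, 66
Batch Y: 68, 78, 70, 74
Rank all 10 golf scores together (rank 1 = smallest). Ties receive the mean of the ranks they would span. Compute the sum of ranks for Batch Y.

Sorted (ascending): 66, 67, 67, 67, 68, 70, 71, 74, 75, 78
The 3 values of 67 occupy positions 2–4 → average rank 3.
Batch Y values → pooled ranks: 68→5, 78→10, 70→6, 74→8
Rank sum = 5 + 10 + 6 + 8 = 29

29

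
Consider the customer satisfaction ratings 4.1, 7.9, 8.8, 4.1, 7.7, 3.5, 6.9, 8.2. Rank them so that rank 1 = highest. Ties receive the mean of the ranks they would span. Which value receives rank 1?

Sorted (descending): 8.8, 8.2, 7.9, 7.7, 6.9, 4.1, 4.1, 3.5
The 2 values of 4.1 occupy positions 6–7 → average rank (6+7)/2 = 6.5.
Rank 1 → value 8.8.

8.8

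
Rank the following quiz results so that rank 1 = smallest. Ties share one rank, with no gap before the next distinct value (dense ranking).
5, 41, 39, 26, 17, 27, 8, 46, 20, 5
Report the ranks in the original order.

1, 8, 7, 5, 3, 6, 2, 9, 4, 1

Sorted (ascending): 5, 5, 8, 17, 20, 26, 27, 39, 41, 46
The 2 values of 5 share dense rank 1.
Remaining distinct values take the next consecutive integers.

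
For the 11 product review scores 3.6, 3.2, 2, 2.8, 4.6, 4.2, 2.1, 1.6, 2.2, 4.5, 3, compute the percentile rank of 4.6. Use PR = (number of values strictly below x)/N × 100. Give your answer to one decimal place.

90.9

N = 11.
Strictly below 4.6: 10. Equal to 4.6: 1.
PR = 10/11 × 100 = 90.9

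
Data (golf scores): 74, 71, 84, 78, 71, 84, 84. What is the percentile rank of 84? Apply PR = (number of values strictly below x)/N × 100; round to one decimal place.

57.1

N = 7.
Strictly below 84: 4. Equal to 84: 3.
PR = 4/7 × 100 = 57.1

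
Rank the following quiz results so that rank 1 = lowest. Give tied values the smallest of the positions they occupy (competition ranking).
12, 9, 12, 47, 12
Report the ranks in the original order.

Sorted (ascending): 9, 12, 12, 12, 47
The 3 values of 12 occupy positions 2–4 → each gets rank 2.

2, 1, 2, 5, 2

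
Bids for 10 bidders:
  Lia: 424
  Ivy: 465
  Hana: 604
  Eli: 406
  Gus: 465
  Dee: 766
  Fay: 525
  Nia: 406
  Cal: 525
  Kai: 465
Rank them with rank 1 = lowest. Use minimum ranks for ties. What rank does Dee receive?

10

Sorted (ascending): 406, 406, 424, 465, 465, 465, 525, 525, 604, 766
The 2 values of 406 occupy positions 1–2 → each gets rank 1.
The 3 values of 465 occupy positions 4–6 → each gets rank 4.
The 2 values of 525 occupy positions 7–8 → each gets rank 7.
Dee has value 766 → rank 10.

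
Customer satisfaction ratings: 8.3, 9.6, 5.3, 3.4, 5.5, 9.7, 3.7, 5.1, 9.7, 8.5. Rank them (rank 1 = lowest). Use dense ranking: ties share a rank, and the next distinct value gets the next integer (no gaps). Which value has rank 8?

9.6

Sorted (ascending): 3.4, 3.7, 5.1, 5.3, 5.5, 8.3, 8.5, 9.6, 9.7, 9.7
The 2 values of 9.7 share dense rank 9.
Remaining distinct values take the next consecutive integers.
Rank 8 → value 9.6.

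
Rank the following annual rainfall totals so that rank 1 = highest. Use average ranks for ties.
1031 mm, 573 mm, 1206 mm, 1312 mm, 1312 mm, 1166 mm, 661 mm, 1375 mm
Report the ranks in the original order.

Sorted (descending): 1375, 1312, 1312, 1206, 1166, 1031, 661, 573
The 2 values of 1312 occupy positions 2–3 → average rank (2+3)/2 = 2.5.

6, 8, 4, 2.5, 2.5, 5, 7, 1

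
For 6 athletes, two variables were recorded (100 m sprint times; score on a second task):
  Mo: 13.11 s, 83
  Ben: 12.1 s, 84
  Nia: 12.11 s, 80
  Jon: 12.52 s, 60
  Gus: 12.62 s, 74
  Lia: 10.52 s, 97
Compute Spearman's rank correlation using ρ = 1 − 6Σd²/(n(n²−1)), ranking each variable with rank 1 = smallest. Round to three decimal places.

Ranks of variable 1: 6, 2, 3, 4, 5, 1
Ranks of variable 2: 4, 5, 3, 1, 2, 6
d = r₁ − r₂: 2, -3, 0, 3, 3, -5
d²: 4, 9, 0, 9, 9, 25; Σd² = 56
ρ = 1 − 6·56/(6·35) = 1 − 336/210 = -0.600

-0.600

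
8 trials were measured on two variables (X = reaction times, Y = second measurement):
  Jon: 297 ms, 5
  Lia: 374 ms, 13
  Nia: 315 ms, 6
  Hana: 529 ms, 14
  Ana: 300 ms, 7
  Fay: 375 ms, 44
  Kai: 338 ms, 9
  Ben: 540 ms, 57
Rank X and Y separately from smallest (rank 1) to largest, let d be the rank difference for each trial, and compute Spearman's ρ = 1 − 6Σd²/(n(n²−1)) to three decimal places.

0.952

Ranks of variable 1: 1, 5, 3, 7, 2, 6, 4, 8
Ranks of variable 2: 1, 5, 2, 6, 3, 7, 4, 8
d = r₁ − r₂: 0, 0, 1, 1, -1, -1, 0, 0
d²: 0, 0, 1, 1, 1, 1, 0, 0; Σd² = 4
ρ = 1 − 6·4/(8·63) = 1 − 24/504 = 0.952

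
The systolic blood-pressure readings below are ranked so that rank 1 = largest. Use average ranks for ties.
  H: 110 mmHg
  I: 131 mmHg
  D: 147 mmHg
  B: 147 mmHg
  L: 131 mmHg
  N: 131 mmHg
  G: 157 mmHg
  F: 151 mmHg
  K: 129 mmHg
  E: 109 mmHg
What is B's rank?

Sorted (descending): 157, 151, 147, 147, 131, 131, 131, 129, 110, 109
The 2 values of 147 occupy positions 3–4 → average rank (3+4)/2 = 3.5.
The 3 values of 131 occupy positions 5–7 → average rank 6.
B has value 147 mmHg → rank 3.5.

3.5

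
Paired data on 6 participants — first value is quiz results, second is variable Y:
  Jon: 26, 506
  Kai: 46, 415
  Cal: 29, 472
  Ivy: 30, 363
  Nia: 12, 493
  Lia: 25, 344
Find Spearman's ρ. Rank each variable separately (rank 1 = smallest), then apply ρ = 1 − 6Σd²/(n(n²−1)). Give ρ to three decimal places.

Ranks of variable 1: 3, 6, 4, 5, 1, 2
Ranks of variable 2: 6, 3, 4, 2, 5, 1
d = r₁ − r₂: -3, 3, 0, 3, -4, 1
d²: 9, 9, 0, 9, 16, 1; Σd² = 44
ρ = 1 − 6·44/(6·35) = 1 − 264/210 = -0.257

-0.257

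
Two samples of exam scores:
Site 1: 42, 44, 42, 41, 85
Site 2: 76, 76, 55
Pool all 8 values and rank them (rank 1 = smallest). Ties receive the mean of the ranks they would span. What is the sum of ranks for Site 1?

18

Sorted (ascending): 41, 42, 42, 44, 55, 76, 76, 85
The 2 values of 42 occupy positions 2–3 → average rank (2+3)/2 = 2.5.
The 2 values of 76 occupy positions 6–7 → average rank (6+7)/2 = 6.5.
Site 1 values → pooled ranks: 42→2.5, 44→4, 42→2.5, 41→1, 85→8
Rank sum = 2.5 + 4 + 2.5 + 1 + 8 = 18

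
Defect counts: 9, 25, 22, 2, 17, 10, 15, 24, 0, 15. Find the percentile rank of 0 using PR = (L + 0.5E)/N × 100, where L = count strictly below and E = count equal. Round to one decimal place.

5.0

N = 10.
Strictly below 0: 0. Equal to 0: 1.
PR = (0 + 0.5·1)/10 × 100 = 5.0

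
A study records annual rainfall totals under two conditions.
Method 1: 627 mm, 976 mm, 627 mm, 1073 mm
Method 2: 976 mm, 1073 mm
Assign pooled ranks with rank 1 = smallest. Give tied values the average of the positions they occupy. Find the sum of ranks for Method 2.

Sorted (ascending): 627, 627, 976, 976, 1073, 1073
The 2 values of 627 occupy positions 1–2 → average rank (1+2)/2 = 1.5.
The 2 values of 976 occupy positions 3–4 → average rank (3+4)/2 = 3.5.
The 2 values of 1073 occupy positions 5–6 → average rank (5+6)/2 = 5.5.
Method 2 values → pooled ranks: 976→3.5, 1073→5.5
Rank sum = 3.5 + 5.5 = 9

9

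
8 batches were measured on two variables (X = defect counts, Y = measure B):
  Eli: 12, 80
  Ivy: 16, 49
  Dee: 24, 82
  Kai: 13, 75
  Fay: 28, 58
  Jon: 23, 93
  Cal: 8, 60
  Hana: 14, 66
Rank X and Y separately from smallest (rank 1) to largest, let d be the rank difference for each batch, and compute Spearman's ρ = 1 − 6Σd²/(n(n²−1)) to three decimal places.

0.048

Ranks of variable 1: 2, 5, 7, 3, 8, 6, 1, 4
Ranks of variable 2: 6, 1, 7, 5, 2, 8, 3, 4
d = r₁ − r₂: -4, 4, 0, -2, 6, -2, -2, 0
d²: 16, 16, 0, 4, 36, 4, 4, 0; Σd² = 80
ρ = 1 − 6·80/(8·63) = 1 − 480/504 = 0.048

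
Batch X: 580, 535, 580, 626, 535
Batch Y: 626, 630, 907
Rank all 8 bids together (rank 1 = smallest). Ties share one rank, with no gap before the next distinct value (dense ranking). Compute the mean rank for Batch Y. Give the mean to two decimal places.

Sorted (ascending): 535, 535, 580, 580, 626, 626, 630, 907
The 2 values of 535 share dense rank 1.
The 2 values of 580 share dense rank 2.
The 2 values of 626 share dense rank 3.
Remaining distinct values take the next consecutive integers.
Batch Y values → pooled ranks: 626→3, 630→4, 907→5
Mean rank = (3 + 4 + 5) / 3 = 4.00

4.00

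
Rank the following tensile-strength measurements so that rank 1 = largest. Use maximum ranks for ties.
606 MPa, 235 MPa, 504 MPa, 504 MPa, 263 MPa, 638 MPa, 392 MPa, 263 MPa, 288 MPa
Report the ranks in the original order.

Sorted (descending): 638, 606, 504, 504, 392, 288, 263, 263, 235
The 2 values of 504 occupy positions 3–4 → each gets rank 4.
The 2 values of 263 occupy positions 7–8 → each gets rank 8.

2, 9, 4, 4, 8, 1, 5, 8, 6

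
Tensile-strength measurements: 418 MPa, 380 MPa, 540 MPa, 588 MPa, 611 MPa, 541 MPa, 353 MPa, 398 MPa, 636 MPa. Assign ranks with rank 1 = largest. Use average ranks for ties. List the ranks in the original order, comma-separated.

6, 8, 5, 3, 2, 4, 9, 7, 1

Sorted (descending): 636, 611, 588, 541, 540, 418, 398, 380, 353
No ties — each value takes its position as its rank.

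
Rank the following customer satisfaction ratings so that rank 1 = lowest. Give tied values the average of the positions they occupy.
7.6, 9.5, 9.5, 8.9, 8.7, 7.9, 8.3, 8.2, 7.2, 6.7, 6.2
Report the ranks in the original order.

4, 10.5, 10.5, 9, 8, 5, 7, 6, 3, 2, 1

Sorted (ascending): 6.2, 6.7, 7.2, 7.6, 7.9, 8.2, 8.3, 8.7, 8.9, 9.5, 9.5
The 2 values of 9.5 occupy positions 10–11 → average rank (10+11)/2 = 10.5.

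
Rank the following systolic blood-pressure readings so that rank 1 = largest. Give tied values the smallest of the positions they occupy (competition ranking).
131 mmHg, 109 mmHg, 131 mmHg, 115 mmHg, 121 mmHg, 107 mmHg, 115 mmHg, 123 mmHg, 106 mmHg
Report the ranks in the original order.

Sorted (descending): 131, 131, 123, 121, 115, 115, 109, 107, 106
The 2 values of 131 occupy positions 1–2 → each gets rank 1.
The 2 values of 115 occupy positions 5–6 → each gets rank 5.

1, 7, 1, 5, 4, 8, 5, 3, 9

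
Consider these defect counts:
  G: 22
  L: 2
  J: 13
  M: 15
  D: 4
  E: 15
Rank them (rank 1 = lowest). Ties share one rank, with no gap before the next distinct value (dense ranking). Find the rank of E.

Sorted (ascending): 2, 4, 13, 15, 15, 22
The 2 values of 15 share dense rank 4.
Remaining distinct values take the next consecutive integers.
E has value 15 → rank 4.

4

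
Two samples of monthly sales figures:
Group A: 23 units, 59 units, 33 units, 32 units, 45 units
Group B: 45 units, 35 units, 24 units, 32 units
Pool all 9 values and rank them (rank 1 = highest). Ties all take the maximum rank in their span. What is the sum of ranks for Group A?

Sorted (descending): 59, 45, 45, 35, 33, 32, 32, 24, 23
The 2 values of 45 occupy positions 2–3 → each gets rank 3.
The 2 values of 32 occupy positions 6–7 → each gets rank 7.
Group A values → pooled ranks: 23→9, 59→1, 33→5, 32→7, 45→3
Rank sum = 9 + 1 + 5 + 7 + 3 = 25

25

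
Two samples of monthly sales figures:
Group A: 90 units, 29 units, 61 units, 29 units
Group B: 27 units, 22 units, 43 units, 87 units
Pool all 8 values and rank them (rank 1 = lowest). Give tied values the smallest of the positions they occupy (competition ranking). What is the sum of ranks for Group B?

15

Sorted (ascending): 22, 27, 29, 29, 43, 61, 87, 90
The 2 values of 29 occupy positions 3–4 → each gets rank 3.
Group B values → pooled ranks: 27→2, 22→1, 43→5, 87→7
Rank sum = 2 + 1 + 5 + 7 = 15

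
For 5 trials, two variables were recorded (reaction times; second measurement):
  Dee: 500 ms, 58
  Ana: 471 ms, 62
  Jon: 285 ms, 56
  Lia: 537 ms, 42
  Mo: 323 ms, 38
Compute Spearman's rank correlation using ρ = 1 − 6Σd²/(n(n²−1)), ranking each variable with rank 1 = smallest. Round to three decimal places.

0.100

Ranks of variable 1: 4, 3, 1, 5, 2
Ranks of variable 2: 4, 5, 3, 2, 1
d = r₁ − r₂: 0, -2, -2, 3, 1
d²: 0, 4, 4, 9, 1; Σd² = 18
ρ = 1 − 6·18/(5·24) = 1 − 108/120 = 0.100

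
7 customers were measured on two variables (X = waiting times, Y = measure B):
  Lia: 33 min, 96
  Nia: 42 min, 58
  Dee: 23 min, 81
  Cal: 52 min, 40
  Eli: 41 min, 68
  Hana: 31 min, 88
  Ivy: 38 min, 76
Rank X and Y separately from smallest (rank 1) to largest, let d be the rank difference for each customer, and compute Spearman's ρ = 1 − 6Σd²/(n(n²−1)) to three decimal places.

Ranks of variable 1: 3, 6, 1, 7, 5, 2, 4
Ranks of variable 2: 7, 2, 5, 1, 3, 6, 4
d = r₁ − r₂: -4, 4, -4, 6, 2, -4, 0
d²: 16, 16, 16, 36, 4, 16, 0; Σd² = 104
ρ = 1 − 6·104/(7·48) = 1 − 624/336 = -0.857

-0.857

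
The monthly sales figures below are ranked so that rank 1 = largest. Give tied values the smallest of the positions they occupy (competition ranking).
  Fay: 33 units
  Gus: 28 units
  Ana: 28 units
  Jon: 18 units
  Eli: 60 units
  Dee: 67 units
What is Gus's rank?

4

Sorted (descending): 67, 60, 33, 28, 28, 18
The 2 values of 28 occupy positions 4–5 → each gets rank 4.
Gus has value 28 units → rank 4.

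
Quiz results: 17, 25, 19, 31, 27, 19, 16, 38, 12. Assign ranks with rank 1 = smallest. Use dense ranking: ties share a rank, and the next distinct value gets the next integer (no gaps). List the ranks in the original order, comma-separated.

3, 5, 4, 7, 6, 4, 2, 8, 1

Sorted (ascending): 12, 16, 17, 19, 19, 25, 27, 31, 38
The 2 values of 19 share dense rank 4.
Remaining distinct values take the next consecutive integers.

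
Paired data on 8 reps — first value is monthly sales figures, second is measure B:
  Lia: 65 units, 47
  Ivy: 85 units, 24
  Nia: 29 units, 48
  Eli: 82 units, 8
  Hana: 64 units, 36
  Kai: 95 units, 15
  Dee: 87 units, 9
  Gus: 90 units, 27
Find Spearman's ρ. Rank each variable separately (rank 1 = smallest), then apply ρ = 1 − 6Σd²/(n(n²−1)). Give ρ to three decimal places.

-0.619

Ranks of variable 1: 3, 5, 1, 4, 2, 8, 6, 7
Ranks of variable 2: 7, 4, 8, 1, 6, 3, 2, 5
d = r₁ − r₂: -4, 1, -7, 3, -4, 5, 4, 2
d²: 16, 1, 49, 9, 16, 25, 16, 4; Σd² = 136
ρ = 1 − 6·136/(8·63) = 1 − 816/504 = -0.619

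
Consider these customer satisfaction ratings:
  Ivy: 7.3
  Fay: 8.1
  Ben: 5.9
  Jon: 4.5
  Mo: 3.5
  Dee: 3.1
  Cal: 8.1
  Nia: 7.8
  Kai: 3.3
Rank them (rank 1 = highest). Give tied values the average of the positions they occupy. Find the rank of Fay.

1.5

Sorted (descending): 8.1, 8.1, 7.8, 7.3, 5.9, 4.5, 3.5, 3.3, 3.1
The 2 values of 8.1 occupy positions 1–2 → average rank (1+2)/2 = 1.5.
Fay has value 8.1 → rank 1.5.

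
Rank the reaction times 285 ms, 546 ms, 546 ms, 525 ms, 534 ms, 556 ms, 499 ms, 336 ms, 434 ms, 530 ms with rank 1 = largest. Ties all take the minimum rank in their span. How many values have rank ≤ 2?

Sorted (descending): 556, 546, 546, 534, 530, 525, 499, 434, 336, 285
The 2 values of 546 occupy positions 2–3 → each gets rank 2.
Ranks ≤ 2: {1, 2, 2} → 3 values.

3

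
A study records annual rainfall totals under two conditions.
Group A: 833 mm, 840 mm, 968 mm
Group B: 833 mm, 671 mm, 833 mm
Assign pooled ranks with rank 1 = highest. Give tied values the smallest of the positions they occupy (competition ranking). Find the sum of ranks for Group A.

6

Sorted (descending): 968, 840, 833, 833, 833, 671
The 3 values of 833 occupy positions 3–5 → each gets rank 3.
Group A values → pooled ranks: 833→3, 840→2, 968→1
Rank sum = 3 + 2 + 1 = 6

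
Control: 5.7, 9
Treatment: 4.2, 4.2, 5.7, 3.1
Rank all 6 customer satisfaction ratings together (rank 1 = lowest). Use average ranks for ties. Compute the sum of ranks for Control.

10.5

Sorted (ascending): 3.1, 4.2, 4.2, 5.7, 5.7, 9
The 2 values of 4.2 occupy positions 2–3 → average rank (2+3)/2 = 2.5.
The 2 values of 5.7 occupy positions 4–5 → average rank (4+5)/2 = 4.5.
Control values → pooled ranks: 5.7→4.5, 9→6
Rank sum = 4.5 + 6 = 10.5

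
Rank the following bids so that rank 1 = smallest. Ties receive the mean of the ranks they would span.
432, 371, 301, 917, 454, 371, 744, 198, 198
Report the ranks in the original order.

Sorted (ascending): 198, 198, 301, 371, 371, 432, 454, 744, 917
The 2 values of 198 occupy positions 1–2 → average rank (1+2)/2 = 1.5.
The 2 values of 371 occupy positions 4–5 → average rank (4+5)/2 = 4.5.

6, 4.5, 3, 9, 7, 4.5, 8, 1.5, 1.5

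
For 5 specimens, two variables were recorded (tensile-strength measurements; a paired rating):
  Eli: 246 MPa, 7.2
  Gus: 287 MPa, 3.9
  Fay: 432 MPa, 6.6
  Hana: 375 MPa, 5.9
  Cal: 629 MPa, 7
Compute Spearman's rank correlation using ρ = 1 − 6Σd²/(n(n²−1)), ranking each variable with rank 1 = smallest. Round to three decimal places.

Ranks of variable 1: 1, 2, 4, 3, 5
Ranks of variable 2: 5, 1, 3, 2, 4
d = r₁ − r₂: -4, 1, 1, 1, 1
d²: 16, 1, 1, 1, 1; Σd² = 20
ρ = 1 − 6·20/(5·24) = 1 − 120/120 = 0.000

0.000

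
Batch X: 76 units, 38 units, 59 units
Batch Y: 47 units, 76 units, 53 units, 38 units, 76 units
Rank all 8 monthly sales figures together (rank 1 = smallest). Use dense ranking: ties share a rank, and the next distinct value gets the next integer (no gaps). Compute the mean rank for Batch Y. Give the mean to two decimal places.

3.20

Sorted (ascending): 38, 38, 47, 53, 59, 76, 76, 76
The 2 values of 38 share dense rank 1.
The 3 values of 76 share dense rank 5.
Remaining distinct values take the next consecutive integers.
Batch Y values → pooled ranks: 47→2, 76→5, 53→3, 38→1, 76→5
Mean rank = (2 + 5 + 3 + 1 + 5) / 5 = 3.20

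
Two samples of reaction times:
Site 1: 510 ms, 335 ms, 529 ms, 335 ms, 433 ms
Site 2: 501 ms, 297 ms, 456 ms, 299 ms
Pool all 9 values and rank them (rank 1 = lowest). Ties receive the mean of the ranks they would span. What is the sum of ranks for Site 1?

29

Sorted (ascending): 297, 299, 335, 335, 433, 456, 501, 510, 529
The 2 values of 335 occupy positions 3–4 → average rank (3+4)/2 = 3.5.
Site 1 values → pooled ranks: 510→8, 335→3.5, 529→9, 335→3.5, 433→5
Rank sum = 8 + 3.5 + 9 + 3.5 + 5 = 29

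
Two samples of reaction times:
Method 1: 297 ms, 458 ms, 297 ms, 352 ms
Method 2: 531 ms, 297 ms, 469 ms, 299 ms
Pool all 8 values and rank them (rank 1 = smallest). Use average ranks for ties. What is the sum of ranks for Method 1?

Sorted (ascending): 297, 297, 297, 299, 352, 458, 469, 531
The 3 values of 297 occupy positions 1–3 → average rank 2.
Method 1 values → pooled ranks: 297→2, 458→6, 297→2, 352→5
Rank sum = 2 + 6 + 2 + 5 = 15

15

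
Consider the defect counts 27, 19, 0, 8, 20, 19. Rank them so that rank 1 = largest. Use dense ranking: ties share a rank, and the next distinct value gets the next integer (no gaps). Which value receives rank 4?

8

Sorted (descending): 27, 20, 19, 19, 8, 0
The 2 values of 19 share dense rank 3.
Remaining distinct values take the next consecutive integers.
Rank 4 → value 8.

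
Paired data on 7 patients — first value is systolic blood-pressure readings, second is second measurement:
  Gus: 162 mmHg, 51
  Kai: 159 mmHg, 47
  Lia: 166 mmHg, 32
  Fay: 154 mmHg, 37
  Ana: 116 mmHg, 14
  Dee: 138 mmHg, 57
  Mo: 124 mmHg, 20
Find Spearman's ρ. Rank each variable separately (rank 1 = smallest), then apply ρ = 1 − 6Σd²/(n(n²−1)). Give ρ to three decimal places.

Ranks of variable 1: 6, 5, 7, 4, 1, 3, 2
Ranks of variable 2: 6, 5, 3, 4, 1, 7, 2
d = r₁ − r₂: 0, 0, 4, 0, 0, -4, 0
d²: 0, 0, 16, 0, 0, 16, 0; Σd² = 32
ρ = 1 − 6·32/(7·48) = 1 − 192/336 = 0.429

0.429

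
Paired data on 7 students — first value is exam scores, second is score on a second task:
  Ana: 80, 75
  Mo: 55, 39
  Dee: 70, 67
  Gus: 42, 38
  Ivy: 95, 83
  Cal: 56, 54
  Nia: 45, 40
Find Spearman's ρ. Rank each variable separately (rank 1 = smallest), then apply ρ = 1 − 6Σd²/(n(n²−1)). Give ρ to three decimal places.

Ranks of variable 1: 6, 3, 5, 1, 7, 4, 2
Ranks of variable 2: 6, 2, 5, 1, 7, 4, 3
d = r₁ − r₂: 0, 1, 0, 0, 0, 0, -1
d²: 0, 1, 0, 0, 0, 0, 1; Σd² = 2
ρ = 1 − 6·2/(7·48) = 1 − 12/336 = 0.964

0.964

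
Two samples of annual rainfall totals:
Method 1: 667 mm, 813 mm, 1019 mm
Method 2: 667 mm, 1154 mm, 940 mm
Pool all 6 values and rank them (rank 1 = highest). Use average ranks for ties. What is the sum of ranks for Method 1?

11.5

Sorted (descending): 1154, 1019, 940, 813, 667, 667
The 2 values of 667 occupy positions 5–6 → average rank (5+6)/2 = 5.5.
Method 1 values → pooled ranks: 667→5.5, 813→4, 1019→2
Rank sum = 5.5 + 4 + 2 = 11.5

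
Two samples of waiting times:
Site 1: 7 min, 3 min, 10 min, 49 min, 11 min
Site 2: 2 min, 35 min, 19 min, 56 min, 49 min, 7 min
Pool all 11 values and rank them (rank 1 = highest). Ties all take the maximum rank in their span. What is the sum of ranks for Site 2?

33

Sorted (descending): 56, 49, 49, 35, 19, 11, 10, 7, 7, 3, 2
The 2 values of 49 occupy positions 2–3 → each gets rank 3.
The 2 values of 7 occupy positions 8–9 → each gets rank 9.
Site 2 values → pooled ranks: 2→11, 35→4, 19→5, 56→1, 49→3, 7→9
Rank sum = 11 + 4 + 5 + 1 + 3 + 9 = 33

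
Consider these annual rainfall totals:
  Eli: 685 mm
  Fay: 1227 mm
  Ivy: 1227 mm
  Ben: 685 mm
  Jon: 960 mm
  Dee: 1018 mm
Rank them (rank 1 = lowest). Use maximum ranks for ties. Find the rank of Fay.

6

Sorted (ascending): 685, 685, 960, 1018, 1227, 1227
The 2 values of 685 occupy positions 1–2 → each gets rank 2.
The 2 values of 1227 occupy positions 5–6 → each gets rank 6.
Fay has value 1227 mm → rank 6.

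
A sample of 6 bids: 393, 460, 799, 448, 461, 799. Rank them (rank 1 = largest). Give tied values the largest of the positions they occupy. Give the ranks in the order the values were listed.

6, 4, 2, 5, 3, 2

Sorted (descending): 799, 799, 461, 460, 448, 393
The 2 values of 799 occupy positions 1–2 → each gets rank 2.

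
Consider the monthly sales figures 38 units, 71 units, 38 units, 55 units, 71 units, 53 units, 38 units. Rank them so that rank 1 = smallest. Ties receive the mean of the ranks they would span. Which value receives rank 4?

Sorted (ascending): 38, 38, 38, 53, 55, 71, 71
The 3 values of 38 occupy positions 1–3 → average rank 2.
The 2 values of 71 occupy positions 6–7 → average rank (6+7)/2 = 6.5.
Rank 4 → value 53.

53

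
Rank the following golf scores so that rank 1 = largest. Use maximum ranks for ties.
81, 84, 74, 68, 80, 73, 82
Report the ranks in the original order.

3, 1, 5, 7, 4, 6, 2

Sorted (descending): 84, 82, 81, 80, 74, 73, 68
No ties — each value takes its position as its rank.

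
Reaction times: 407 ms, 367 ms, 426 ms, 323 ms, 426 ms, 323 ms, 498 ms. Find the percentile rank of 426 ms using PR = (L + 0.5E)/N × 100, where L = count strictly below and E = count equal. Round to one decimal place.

71.4

N = 7.
Strictly below 426: 4. Equal to 426: 2.
PR = (4 + 0.5·2)/7 × 100 = 71.4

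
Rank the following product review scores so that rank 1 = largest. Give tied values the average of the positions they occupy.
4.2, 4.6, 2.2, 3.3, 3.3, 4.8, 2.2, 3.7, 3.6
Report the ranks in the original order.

Sorted (descending): 4.8, 4.6, 4.2, 3.7, 3.6, 3.3, 3.3, 2.2, 2.2
The 2 values of 3.3 occupy positions 6–7 → average rank (6+7)/2 = 6.5.
The 2 values of 2.2 occupy positions 8–9 → average rank (8+9)/2 = 8.5.

3, 2, 8.5, 6.5, 6.5, 1, 8.5, 4, 5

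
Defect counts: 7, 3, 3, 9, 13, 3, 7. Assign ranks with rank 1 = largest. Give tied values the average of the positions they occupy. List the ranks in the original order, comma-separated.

Sorted (descending): 13, 9, 7, 7, 3, 3, 3
The 2 values of 7 occupy positions 3–4 → average rank (3+4)/2 = 3.5.
The 3 values of 3 occupy positions 5–7 → average rank 6.

3.5, 6, 6, 2, 1, 6, 3.5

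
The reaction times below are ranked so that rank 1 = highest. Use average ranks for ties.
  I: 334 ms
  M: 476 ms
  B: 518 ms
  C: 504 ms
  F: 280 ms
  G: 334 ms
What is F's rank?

Sorted (descending): 518, 504, 476, 334, 334, 280
The 2 values of 334 occupy positions 4–5 → average rank (4+5)/2 = 4.5.
F has value 280 ms → rank 6.

6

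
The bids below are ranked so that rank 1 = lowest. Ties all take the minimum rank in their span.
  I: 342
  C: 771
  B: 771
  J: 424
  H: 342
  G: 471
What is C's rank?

Sorted (ascending): 342, 342, 424, 471, 771, 771
The 2 values of 342 occupy positions 1–2 → each gets rank 1.
The 2 values of 771 occupy positions 5–6 → each gets rank 5.
C has value 771 → rank 5.

5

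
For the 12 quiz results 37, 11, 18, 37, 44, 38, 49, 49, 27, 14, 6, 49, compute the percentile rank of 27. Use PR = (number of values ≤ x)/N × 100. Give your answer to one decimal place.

N = 12.
Strictly below 27: 4. Equal to 27: 1.
PR = 5/12 × 100 = 41.7

41.7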